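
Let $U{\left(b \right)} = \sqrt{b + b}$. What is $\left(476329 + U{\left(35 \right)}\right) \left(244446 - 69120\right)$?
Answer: $83512858254 + 175326 \sqrt{70} \approx 8.3514 \cdot 10^{10}$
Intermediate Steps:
$U{\left(b \right)} = \sqrt{2} \sqrt{b}$ ($U{\left(b \right)} = \sqrt{2 b} = \sqrt{2} \sqrt{b}$)
$\left(476329 + U{\left(35 \right)}\right) \left(244446 - 69120\right) = \left(476329 + \sqrt{2} \sqrt{35}\right) \left(244446 - 69120\right) = \left(476329 + \sqrt{70}\right) 175326 = 83512858254 + 175326 \sqrt{70}$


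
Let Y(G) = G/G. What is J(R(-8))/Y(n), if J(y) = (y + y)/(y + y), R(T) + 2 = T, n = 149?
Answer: 1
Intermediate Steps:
R(T) = -2 + T
Y(G) = 1
J(y) = 1 (J(y) = (2*y)/((2*y)) = (2*y)*(1/(2*y)) = 1)
J(R(-8))/Y(n) = 1/1 = 1*1 = 1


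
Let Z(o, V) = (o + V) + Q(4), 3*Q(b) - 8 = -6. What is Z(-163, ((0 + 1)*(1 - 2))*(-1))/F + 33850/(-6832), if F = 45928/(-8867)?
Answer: 1541025881/58833768 ≈ 26.193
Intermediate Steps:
Q(b) = ⅔ (Q(b) = 8/3 + (⅓)*(-6) = 8/3 - 2 = ⅔)
F = -45928/8867 (F = 45928*(-1/8867) = -45928/8867 ≈ -5.1797)
Z(o, V) = ⅔ + V + o (Z(o, V) = (o + V) + ⅔ = (V + o) + ⅔ = ⅔ + V + o)
Z(-163, ((0 + 1)*(1 - 2))*(-1))/F + 33850/(-6832) = (⅔ + ((0 + 1)*(1 - 2))*(-1) - 163)/(-45928/8867) + 33850/(-6832) = (⅔ + (1*(-1))*(-1) - 163)*(-8867/45928) + 33850*(-1/6832) = (⅔ - 1*(-1) - 163)*(-8867/45928) - 16925/3416 = (⅔ + 1 - 163)*(-8867/45928) - 16925/3416 = -484/3*(-8867/45928) - 16925/3416 = 1072907/34446 - 16925/3416 = 1541025881/58833768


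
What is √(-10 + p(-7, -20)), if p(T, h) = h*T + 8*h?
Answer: I*√30 ≈ 5.4772*I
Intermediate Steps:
p(T, h) = 8*h + T*h (p(T, h) = T*h + 8*h = 8*h + T*h)
√(-10 + p(-7, -20)) = √(-10 - 20*(8 - 7)) = √(-10 - 20*1) = √(-10 - 20) = √(-30) = I*√30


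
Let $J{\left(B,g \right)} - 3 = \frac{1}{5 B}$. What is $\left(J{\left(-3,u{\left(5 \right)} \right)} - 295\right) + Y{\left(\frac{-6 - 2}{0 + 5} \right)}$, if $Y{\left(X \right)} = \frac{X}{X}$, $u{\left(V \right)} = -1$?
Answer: $- \frac{4366}{15} \approx -291.07$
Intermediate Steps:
$Y{\left(X \right)} = 1$
$J{\left(B,g \right)} = 3 + \frac{1}{5 B}$
$\left(J{\left(-3,u{\left(5 \right)} \right)} - 295\right) + Y{\left(\frac{-6 - 2}{0 + 5} \right)} = \left(\left(3 + \frac{1}{5 \left(-3\right)}\right) - 295\right) + 1 = \left(\left(3 + \frac{1}{5} \left(- \frac{1}{3}\right)\right) - 295\right) + 1 = \left(\left(3 - \frac{1}{15}\right) - 295\right) + 1 = \left(\frac{44}{15} - 295\right) + 1 = - \frac{4381}{15} + 1 = - \frac{4366}{15}$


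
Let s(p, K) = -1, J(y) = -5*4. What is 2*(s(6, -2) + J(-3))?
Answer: -42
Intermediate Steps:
J(y) = -20
2*(s(6, -2) + J(-3)) = 2*(-1 - 20) = 2*(-21) = -42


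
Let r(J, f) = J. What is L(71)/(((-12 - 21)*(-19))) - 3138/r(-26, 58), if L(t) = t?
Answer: 984686/8151 ≈ 120.81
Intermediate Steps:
L(71)/(((-12 - 21)*(-19))) - 3138/r(-26, 58) = 71/(((-12 - 21)*(-19))) - 3138/(-26) = 71/((-33*(-19))) - 3138*(-1/26) = 71/627 + 1569/13 = 984686/8151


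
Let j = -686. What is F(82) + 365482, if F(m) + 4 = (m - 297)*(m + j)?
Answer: 495338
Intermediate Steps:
F(m) = -4 + (-686 + m)*(-297 + m) (F(m) = -4 + (m - 297)*(m - 686) = -4 + (-297 + m)*(-686 + m) = -4 + (-686 + m)*(-297 + m))
F(82) + 365482 = (203738 + 82² - 983*82) + 365482 = (203738 + 6724 - 80606) + 365482 = 129856 + 365482 = 495338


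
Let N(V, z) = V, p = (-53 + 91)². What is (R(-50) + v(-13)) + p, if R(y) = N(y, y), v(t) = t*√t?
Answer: 1394 - 13*I*√13 ≈ 1394.0 - 46.872*I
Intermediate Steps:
v(t) = t^(3/2)
p = 1444 (p = 38² = 1444)
R(y) = y
(R(-50) + v(-13)) + p = (-50 + (-13)^(3/2)) + 1444 = (-50 - 13*I*√13) + 1444 = 1394 - 13*I*√13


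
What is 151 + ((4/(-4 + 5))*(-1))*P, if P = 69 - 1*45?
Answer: 55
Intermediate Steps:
P = 24 (P = 69 - 45 = 24)
151 + ((4/(-4 + 5))*(-1))*P = 151 + ((4/(-4 + 5))*(-1))*24 = 151 + ((4/1)*(-1))*24 = 151 + ((4*1)*(-1))*24 = 151 + (4*(-1))*24 = 151 - 4*24 = 151 - 96 = 55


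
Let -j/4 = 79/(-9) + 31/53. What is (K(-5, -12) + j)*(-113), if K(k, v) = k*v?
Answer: -5000476/477 ≈ -10483.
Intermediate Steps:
j = 15632/477 (j = -4*(79/(-9) + 31/53) = -4*(79*(-⅑) + 31*(1/53)) = -4*(-79/9 + 31/53) = -4*(-3908/477) = 15632/477 ≈ 32.771)
(K(-5, -12) + j)*(-113) = (-5*(-12) + 15632/477)*(-113) = (60 + 15632/477)*(-113) = (44252/477)*(-113) = -5000476/477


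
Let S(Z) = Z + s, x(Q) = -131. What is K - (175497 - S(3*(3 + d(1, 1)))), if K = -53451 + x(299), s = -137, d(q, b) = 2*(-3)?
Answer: -229225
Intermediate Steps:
d(q, b) = -6
S(Z) = -137 + Z (S(Z) = Z - 137 = -137 + Z)
K = -53582 (K = -53451 - 131 = -53582)
K - (175497 - S(3*(3 + d(1, 1)))) = -53582 - (175497 - (-137 + 3*(3 - 6))) = -53582 - (175497 - (-137 + 3*(-3))) = -53582 - (175497 - (-137 - 9)) = -53582 - (175497 - 1*(-146)) = -53582 - (175497 + 146) = -53582 - 1*175643 = -53582 - 175643 = -229225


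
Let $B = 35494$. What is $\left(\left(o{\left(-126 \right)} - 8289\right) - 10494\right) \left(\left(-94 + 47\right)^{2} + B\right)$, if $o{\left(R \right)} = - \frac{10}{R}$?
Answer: $- \frac{44614864772}{63} \approx -7.0817 \cdot 10^{8}$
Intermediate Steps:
$\left(\left(o{\left(-126 \right)} - 8289\right) - 10494\right) \left(\left(-94 + 47\right)^{2} + B\right) = \left(\left(- \frac{10}{-126} - 8289\right) - 10494\right) \left(\left(-94 + 47\right)^{2} + 35494\right) = \left(\left(\left(-10\right) \left(- \frac{1}{126}\right) - 8289\right) - 10494\right) \left(\left(-47\right)^{2} + 35494\right) = \left(\left(\frac{5}{63} - 8289\right) - 10494\right) \left(2209 + 35494\right) = \left(- \frac{522202}{63} - 10494\right) 37703 = \left(- \frac{1183324}{63}\right) 37703 = - \frac{44614864772}{63}$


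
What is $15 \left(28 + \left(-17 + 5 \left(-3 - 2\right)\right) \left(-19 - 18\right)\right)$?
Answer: $23730$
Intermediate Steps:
$15 \left(28 + \left(-17 + 5 \left(-3 - 2\right)\right) \left(-19 - 18\right)\right) = 15 \left(28 + \left(-17 + 5 \left(-5\right)\right) \left(-37\right)\right) = 15 \left(28 + \left(-17 - 25\right) \left(-37\right)\right) = 15 \left(28 - -1554\right) = 15 \left(28 + 1554\right) = 15 \cdot 1582 = 23730$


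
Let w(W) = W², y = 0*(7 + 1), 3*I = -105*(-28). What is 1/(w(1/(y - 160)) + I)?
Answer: 25600/25088001 ≈ 0.0010204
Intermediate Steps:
I = 980 (I = (-105*(-28))/3 = (⅓)*2940 = 980)
y = 0 (y = 0*8 = 0)
1/(w(1/(y - 160)) + I) = 1/((1/(0 - 160))² + 980) = 1/((1/(-160))² + 980) = 1/((-1/160)² + 980) = 1/(1/25600 + 980) = 1/(25088001/25600) = 25600/25088001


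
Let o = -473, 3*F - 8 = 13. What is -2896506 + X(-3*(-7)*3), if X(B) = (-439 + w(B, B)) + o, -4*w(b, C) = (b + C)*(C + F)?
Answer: -2899623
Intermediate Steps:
F = 7 (F = 8/3 + (⅓)*13 = 8/3 + 13/3 = 7)
w(b, C) = -(7 + C)*(C + b)/4 (w(b, C) = -(b + C)*(C + 7)/4 = -(C + b)*(7 + C)/4 = -(7 + C)*(C + b)/4)
X(B) = -912 - 7*B/2 - B²/2 (X(B) = (-439 + (-7*B/4 - 7*B/4 - B²/4 - B*B/4)) - 473 = (-439 + (-7*B/4 - 7*B/4 - B²/4 - B²/4)) - 473 = (-439 + (-7*B/2 - B²/2)) - 473 = (-439 - 7*B/2 - B²/2) - 473 = -912 - 7*B/2 - B²/2)
-2896506 + X(-3*(-7)*3) = -2896506 + (-912 - 7*(-3*(-7))*3/2 - (-3*(-7)*3)²/2) = -2896506 + (-912 - 147*3/2 - (21*3)²/2) = -2896506 + (-912 - 7/2*63 - ½*63²) = -2896506 + (-912 - 441/2 - ½*3969) = -2896506 + (-912 - 441/2 - 3969/2) = -2896506 - 3117 = -2899623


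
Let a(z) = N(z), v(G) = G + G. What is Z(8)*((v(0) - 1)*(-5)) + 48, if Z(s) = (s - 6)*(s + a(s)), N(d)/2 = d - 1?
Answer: 268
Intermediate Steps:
v(G) = 2*G
N(d) = -2 + 2*d (N(d) = 2*(d - 1) = 2*(-1 + d) = -2 + 2*d)
a(z) = -2 + 2*z
Z(s) = (-6 + s)*(-2 + 3*s) (Z(s) = (s - 6)*(s + (-2 + 2*s)) = (-6 + s)*(-2 + 3*s))
Z(8)*((v(0) - 1)*(-5)) + 48 = (12 - 20*8 + 3*8²)*((2*0 - 1)*(-5)) + 48 = (12 - 160 + 3*64)*((0 - 1)*(-5)) + 48 = (12 - 160 + 192)*(-1*(-5)) + 48 = 44*5 + 48 = 220 + 48 = 268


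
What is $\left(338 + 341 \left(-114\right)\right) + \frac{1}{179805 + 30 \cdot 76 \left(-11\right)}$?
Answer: $- \frac{5962482599}{154725} \approx -38536.0$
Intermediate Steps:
$\left(338 + 341 \left(-114\right)\right) + \frac{1}{179805 + 30 \cdot 76 \left(-11\right)} = \left(338 - 38874\right) + \frac{1}{179805 + 2280 \left(-11\right)} = -38536 + \frac{1}{179805 - 25080} = -38536 + \frac{1}{154725} = - \frac{5962482599}{154725}$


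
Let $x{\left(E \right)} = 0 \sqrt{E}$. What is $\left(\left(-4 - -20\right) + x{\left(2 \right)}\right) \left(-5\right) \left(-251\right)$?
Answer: $20080$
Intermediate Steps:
$x{\left(E \right)} = 0$
$\left(\left(-4 - -20\right) + x{\left(2 \right)}\right) \left(-5\right) \left(-251\right) = \left(\left(-4 - -20\right) + 0\right) \left(-5\right) \left(-251\right) = \left(\left(-4 + 20\right) + 0\right) \left(-5\right) \left(-251\right) = \left(16 + 0\right) \left(-5\right) \left(-251\right) = 16 \left(-5\right) \left(-251\right) = \left(-80\right) \left(-251\right) = 20080$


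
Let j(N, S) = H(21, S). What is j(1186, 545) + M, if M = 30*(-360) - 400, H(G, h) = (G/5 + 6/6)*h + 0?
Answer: -8366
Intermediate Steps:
H(G, h) = h*(1 + G/5) (H(G, h) = (G*(⅕) + 6*(⅙))*h + 0 = (G/5 + 1)*h + 0 = (1 + G/5)*h + 0 = h*(1 + G/5) + 0 = h*(1 + G/5))
M = -11200 (M = -10800 - 400 = -11200)
j(N, S) = 26*S/5 (j(N, S) = S*(5 + 21)/5 = (⅕)*S*26 = 26*S/5)
j(1186, 545) + M = (26/5)*545 - 11200 = 2834 - 11200 = -8366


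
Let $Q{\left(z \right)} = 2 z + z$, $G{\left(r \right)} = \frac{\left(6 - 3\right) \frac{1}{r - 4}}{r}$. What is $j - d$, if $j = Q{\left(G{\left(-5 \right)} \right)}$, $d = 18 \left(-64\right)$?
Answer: $\frac{5761}{5} \approx 1152.2$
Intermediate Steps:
$G{\left(r \right)} = \frac{3}{r \left(-4 + r\right)}$ ($G{\left(r \right)} = \frac{3 \frac{1}{-4 + r}}{r} = \frac{3}{r \left(-4 + r\right)}$)
$d = -1152$
$Q{\left(z \right)} = 3 z$
$j = \frac{1}{5}$ ($j = 3 \frac{3}{\left(-5\right) \left(-4 - 5\right)} = 3 \cdot 3 \left(- \frac{1}{5}\right) \frac{1}{-9} = 3 \cdot 3 \left(- \frac{1}{5}\right) \left(- \frac{1}{9}\right) = 3 \cdot \frac{1}{15} = \frac{1}{5} \approx 0.2$)
$j - d = \frac{1}{5} - -1152 = \frac{1}{5} + 1152 = \frac{5761}{5}$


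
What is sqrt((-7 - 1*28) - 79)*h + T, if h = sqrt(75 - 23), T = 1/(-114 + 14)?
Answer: -1/100 + 2*I*sqrt(1482) ≈ -0.01 + 76.994*I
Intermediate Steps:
T = -1/100 (T = 1/(-100) = -1/100 ≈ -0.010000)
h = 2*sqrt(13) (h = sqrt(52) = 2*sqrt(13) ≈ 7.2111)
sqrt((-7 - 1*28) - 79)*h + T = sqrt((-7 - 1*28) - 79)*(2*sqrt(13)) - 1/100 = sqrt((-7 - 28) - 79)*(2*sqrt(13)) - 1/100 = sqrt(-35 - 79)*(2*sqrt(13)) - 1/100 = sqrt(-114)*(2*sqrt(13)) - 1/100 = (I*sqrt(114))*(2*sqrt(13)) - 1/100 = 2*I*sqrt(1482) - 1/100 = -1/100 + 2*I*sqrt(1482)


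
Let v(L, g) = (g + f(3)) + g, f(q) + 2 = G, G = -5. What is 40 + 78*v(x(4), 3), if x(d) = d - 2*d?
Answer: -38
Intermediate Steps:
f(q) = -7 (f(q) = -2 - 5 = -7)
x(d) = -d
v(L, g) = -7 + 2*g (v(L, g) = (g - 7) + g = (-7 + g) + g = -7 + 2*g)
40 + 78*v(x(4), 3) = 40 + 78*(-7 + 2*3) = 40 + 78*(-7 + 6) = 40 + 78*(-1) = 40 - 78 = -38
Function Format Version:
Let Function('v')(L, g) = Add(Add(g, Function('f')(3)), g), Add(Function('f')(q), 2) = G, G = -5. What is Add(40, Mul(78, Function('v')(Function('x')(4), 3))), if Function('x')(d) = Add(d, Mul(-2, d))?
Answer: -38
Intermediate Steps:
Function('f')(q) = -7 (Function('f')(q) = Add(-2, -5) = -7)
Function('x')(d) = Mul(-1, d)
Function('v')(L, g) = Add(-7, Mul(2, g)) (Function('v')(L, g) = Add(Add(g, -7), g) = Add(Add(-7, g), g) = Add(-7, Mul(2, g)))
Add(40, Mul(78, Function('v')(Function('x')(4), 3))) = Add(40, Mul(78, Add(-7, Mul(2, 3)))) = Add(40, Mul(78, Add(-7, 6))) = Add(40, Mul(78, -1)) = Add(40, -78) = -38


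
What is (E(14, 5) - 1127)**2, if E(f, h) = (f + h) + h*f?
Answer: 1077444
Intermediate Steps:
E(f, h) = f + h + f*h (E(f, h) = (f + h) + f*h = f + h + f*h)
(E(14, 5) - 1127)**2 = ((14 + 5 + 14*5) - 1127)**2 = ((14 + 5 + 70) - 1127)**2 = (89 - 1127)**2 = (-1038)**2 = 1077444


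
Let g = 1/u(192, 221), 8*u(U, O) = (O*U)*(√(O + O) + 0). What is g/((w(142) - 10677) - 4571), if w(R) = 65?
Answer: -√442/35594539344 ≈ -5.9065e-10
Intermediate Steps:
u(U, O) = U*√2*O^(3/2)/8 (u(U, O) = ((O*U)*(√(O + O) + 0))/8 = ((O*U)*(√(2*O) + 0))/8 = ((O*U)*(√2*√O + 0))/8 = ((O*U)*(√2*√O))/8 = (U*√2*O^(3/2))/8 = U*√2*O^(3/2)/8)
g = √442/2344368 (g = 1/((⅛)*192*√2*221^(3/2)) = 1/((⅛)*192*√2*(221*√221)) = 1/(5304*√442) = √442/2344368 ≈ 8.9678e-6)
g/((w(142) - 10677) - 4571) = (√442/2344368)/((65 - 10677) - 4571) = (√442/2344368)/(-10612 - 4571) = (√442/2344368)/(-15183) = (√442/2344368)*(-1/15183) = -√442/35594539344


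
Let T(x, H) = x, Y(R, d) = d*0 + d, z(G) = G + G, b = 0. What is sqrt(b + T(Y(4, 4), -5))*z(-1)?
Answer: -4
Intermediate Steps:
z(G) = 2*G
Y(R, d) = d (Y(R, d) = 0 + d = d)
sqrt(b + T(Y(4, 4), -5))*z(-1) = sqrt(0 + 4)*(2*(-1)) = sqrt(4)*(-2) = 2*(-2) = -4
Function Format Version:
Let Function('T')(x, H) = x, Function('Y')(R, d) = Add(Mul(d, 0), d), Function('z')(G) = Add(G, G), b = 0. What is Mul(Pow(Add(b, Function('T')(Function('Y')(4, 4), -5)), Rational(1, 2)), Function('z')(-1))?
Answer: -4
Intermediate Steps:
Function('z')(G) = Mul(2, G)
Function('Y')(R, d) = d (Function('Y')(R, d) = Add(0, d) = d)
Mul(Pow(Add(b, Function('T')(Function('Y')(4, 4), -5)), Rational(1, 2)), Function('z')(-1)) = Mul(Pow(Add(0, 4), Rational(1, 2)), Mul(2, -1)) = Mul(Pow(4, Rational(1, 2)), -2) = Mul(2, -2) = -4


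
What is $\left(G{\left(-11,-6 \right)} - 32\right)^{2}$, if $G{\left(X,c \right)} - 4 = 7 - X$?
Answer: $100$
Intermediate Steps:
$G{\left(X,c \right)} = 11 - X$ ($G{\left(X,c \right)} = 4 - \left(-7 + X\right) = 11 - X$)
$\left(G{\left(-11,-6 \right)} - 32\right)^{2} = \left(\left(11 - -11\right) - 32\right)^{2} = \left(\left(11 + 11\right) - 32\right)^{2} = \left(22 - 32\right)^{2} = \left(-10\right)^{2} = 100$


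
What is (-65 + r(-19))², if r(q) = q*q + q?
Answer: 76729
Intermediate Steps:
r(q) = q + q² (r(q) = q² + q = q + q²)
(-65 + r(-19))² = (-65 - 19*(1 - 19))² = (-65 - 19*(-18))² = (-65 + 342)² = 277² = 76729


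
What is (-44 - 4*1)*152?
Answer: -7296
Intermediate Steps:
(-44 - 4*1)*152 = (-44 - 4)*152 = -48*152 = -7296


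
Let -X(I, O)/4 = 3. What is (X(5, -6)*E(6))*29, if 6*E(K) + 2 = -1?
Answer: 174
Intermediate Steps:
X(I, O) = -12 (X(I, O) = -4*3 = -12)
E(K) = -½ (E(K) = -⅓ + (⅙)*(-1) = -⅓ - ⅙ = -½)
(X(5, -6)*E(6))*29 = -12*(-½)*29 = 6*29 = 174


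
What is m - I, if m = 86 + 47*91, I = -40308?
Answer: 44671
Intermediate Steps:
m = 4363 (m = 86 + 4277 = 4363)
m - I = 4363 - 1*(-40308) = 4363 + 40308 = 44671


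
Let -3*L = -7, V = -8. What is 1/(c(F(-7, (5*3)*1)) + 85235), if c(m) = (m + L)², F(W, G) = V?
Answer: 9/767404 ≈ 1.1728e-5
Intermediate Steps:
L = 7/3 (L = -⅓*(-7) = 7/3 ≈ 2.3333)
F(W, G) = -8
c(m) = (7/3 + m)² (c(m) = (m + 7/3)² = (7/3 + m)²)
1/(c(F(-7, (5*3)*1)) + 85235) = 1/((7 + 3*(-8))²/9 + 85235) = 1/((7 - 24)²/9 + 85235) = 1/((⅑)*(-17)² + 85235) = 1/((⅑)*289 + 85235) = 1/(289/9 + 85235) = 1/(767404/9) = 9/767404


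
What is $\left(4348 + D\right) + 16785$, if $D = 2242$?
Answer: $23375$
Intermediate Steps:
$\left(4348 + D\right) + 16785 = \left(4348 + 2242\right) + 16785 = 6590 + 16785 = 23375$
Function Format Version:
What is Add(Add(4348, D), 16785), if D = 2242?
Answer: 23375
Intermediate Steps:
Add(Add(4348, D), 16785) = Add(Add(4348, 2242), 16785) = Add(6590, 16785) = 23375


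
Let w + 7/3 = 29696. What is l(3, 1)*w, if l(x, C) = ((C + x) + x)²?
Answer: 4364969/3 ≈ 1.4550e+6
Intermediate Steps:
l(x, C) = (C + 2*x)²
w = 89081/3 (w = -7/3 + 29696 = 89081/3 ≈ 29694.)
l(3, 1)*w = (1 + 2*3)²*(89081/3) = (1 + 6)²*(89081/3) = 7²*(89081/3) = 49*(89081/3) = 4364969/3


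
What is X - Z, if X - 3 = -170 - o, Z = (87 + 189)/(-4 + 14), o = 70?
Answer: -1323/5 ≈ -264.60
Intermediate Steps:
Z = 138/5 (Z = 276/10 = 276*(⅒) = 138/5 ≈ 27.600)
X = -237 (X = 3 + (-170 - 1*70) = 3 + (-170 - 70) = 3 - 240 = -237)
X - Z = -237 - 1*138/5 = -237 - 138/5 = -1323/5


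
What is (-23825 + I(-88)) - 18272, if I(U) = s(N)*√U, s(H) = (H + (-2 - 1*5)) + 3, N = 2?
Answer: -42097 - 4*I*√22 ≈ -42097.0 - 18.762*I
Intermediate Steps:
s(H) = -4 + H (s(H) = (H + (-2 - 5)) + 3 = (H - 7) + 3 = (-7 + H) + 3 = -4 + H)
I(U) = -2*√U (I(U) = (-4 + 2)*√U = -2*√U)
(-23825 + I(-88)) - 18272 = (-23825 - 4*I*√22) - 18272 = -42097 - 4*I*√22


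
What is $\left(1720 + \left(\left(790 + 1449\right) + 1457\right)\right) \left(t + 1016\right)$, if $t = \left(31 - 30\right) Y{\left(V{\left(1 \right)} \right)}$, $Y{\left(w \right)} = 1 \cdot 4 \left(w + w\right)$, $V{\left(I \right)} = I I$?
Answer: $5545984$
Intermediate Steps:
$V{\left(I \right)} = I^{2}$
$Y{\left(w \right)} = 8 w$ ($Y{\left(w \right)} = 4 \cdot 2 w = 8 w$)
$t = 8$ ($t = \left(31 - 30\right) 8 \cdot 1^{2} = 1 \cdot 8 \cdot 1 = 1 \cdot 8 = 8$)
$\left(1720 + \left(\left(790 + 1449\right) + 1457\right)\right) \left(t + 1016\right) = \left(1720 + \left(\left(790 + 1449\right) + 1457\right)\right) \left(8 + 1016\right) = \left(1720 + \left(2239 + 1457\right)\right) 1024 = \left(1720 + 3696\right) 1024 = 5416 \cdot 1024 = 5545984$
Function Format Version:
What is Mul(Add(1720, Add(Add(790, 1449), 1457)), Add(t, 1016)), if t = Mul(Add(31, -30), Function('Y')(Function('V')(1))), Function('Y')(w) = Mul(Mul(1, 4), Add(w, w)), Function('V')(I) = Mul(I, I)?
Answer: 5545984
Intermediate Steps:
Function('V')(I) = Pow(I, 2)
Function('Y')(w) = Mul(8, w) (Function('Y')(w) = Mul(4, Mul(2, w)) = Mul(8, w))
t = 8 (t = Mul(Add(31, -30), Mul(8, Pow(1, 2))) = Mul(1, Mul(8, 1)) = Mul(1, 8) = 8)
Mul(Add(1720, Add(Add(790, 1449), 1457)), Add(t, 1016)) = Mul(Add(1720, Add(Add(790, 1449), 1457)), Add(8, 1016)) = Mul(Add(1720, Add(2239, 1457)), 1024) = Mul(Add(1720, 3696), 1024) = Mul(5416, 1024) = 5545984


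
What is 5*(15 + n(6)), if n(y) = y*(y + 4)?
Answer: 375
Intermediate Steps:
n(y) = y*(4 + y)
5*(15 + n(6)) = 5*(15 + 6*(4 + 6)) = 5*(15 + 6*10) = 5*(15 + 60) = 5*75 = 375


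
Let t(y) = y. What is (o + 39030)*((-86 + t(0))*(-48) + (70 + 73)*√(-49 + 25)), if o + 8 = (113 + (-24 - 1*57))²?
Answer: 165309888 + 11453156*I*√6 ≈ 1.6531e+8 + 2.8054e+7*I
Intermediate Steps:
o = 1016 (o = -8 + (113 + (-24 - 1*57))² = -8 + (113 + (-24 - 57))² = -8 + (113 - 81)² = -8 + 32² = -8 + 1024 = 1016)
(o + 39030)*((-86 + t(0))*(-48) + (70 + 73)*√(-49 + 25)) = (1016 + 39030)*((-86 + 0)*(-48) + (70 + 73)*√(-49 + 25)) = 40046*(-86*(-48) + 143*√(-24)) = 40046*(4128 + 143*(2*I*√6)) = 40046*(4128 + 286*I*√6) = 165309888 + 11453156*I*√6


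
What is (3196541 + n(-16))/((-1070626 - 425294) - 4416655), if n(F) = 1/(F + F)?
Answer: -102289311/189202400 ≈ -0.54063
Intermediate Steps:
n(F) = 1/(2*F)
(3196541 + n(-16))/((-1070626 - 425294) - 4416655) = (3196541 + (½)/(-16))/((-1070626 - 425294) - 4416655) = (3196541 + (½)*(-1/16))/(-1495920 - 4416655) = (3196541 - 1/32)/(-5912575) = (102289311/32)*(-1/5912575) = -102289311/189202400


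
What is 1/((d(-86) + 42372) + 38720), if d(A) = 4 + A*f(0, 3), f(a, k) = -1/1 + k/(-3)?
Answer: 1/81268 ≈ 1.2305e-5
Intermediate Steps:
f(a, k) = -1 - k/3 (f(a, k) = -1*1 + k*(-⅓) = -1 - k/3)
d(A) = 4 - 2*A (d(A) = 4 + A*(-1 - ⅓*3) = 4 + A*(-1 - 1) = 4 + A*(-2) = 4 - 2*A)
1/((d(-86) + 42372) + 38720) = 1/(((4 - 2*(-86)) + 42372) + 38720) = 1/(((4 + 172) + 42372) + 38720) = 1/((176 + 42372) + 38720) = 1/(42548 + 38720) = 1/81268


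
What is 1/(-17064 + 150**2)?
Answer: 1/5436 ≈ 0.00018396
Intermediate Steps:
1/(-17064 + 150**2) = 1/(-17064 + 22500) = 1/5436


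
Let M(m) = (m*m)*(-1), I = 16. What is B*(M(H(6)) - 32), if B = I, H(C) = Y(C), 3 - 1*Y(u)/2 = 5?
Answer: -768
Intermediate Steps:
Y(u) = -4 (Y(u) = 6 - 2*5 = 6 - 10 = -4)
H(C) = -4
B = 16
M(m) = -m² (M(m) = m²*(-1) = -m²)
B*(M(H(6)) - 32) = 16*(-1*(-4)² - 32) = 16*(-1*16 - 32) = 16*(-16 - 32) = 16*(-48) = -768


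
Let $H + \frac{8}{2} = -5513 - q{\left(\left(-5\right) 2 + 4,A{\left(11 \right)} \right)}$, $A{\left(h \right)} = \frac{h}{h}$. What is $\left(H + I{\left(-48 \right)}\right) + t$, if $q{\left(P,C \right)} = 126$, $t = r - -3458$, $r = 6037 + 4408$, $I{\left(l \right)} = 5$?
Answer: $8265$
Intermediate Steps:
$r = 10445$
$t = 13903$ ($t = 10445 - -3458 = 10445 + 3458 = 13903$)
$A{\left(h \right)} = 1$
$H = -5643$ ($H = -4 - 5639 = -5643$)
$\left(H + I{\left(-48 \right)}\right) + t = \left(-5643 + 5\right) + 13903 = -5638 + 13903 = 8265$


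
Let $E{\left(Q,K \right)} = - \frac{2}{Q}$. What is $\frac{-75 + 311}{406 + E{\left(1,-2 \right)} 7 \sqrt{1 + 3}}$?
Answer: $\frac{118}{189} \approx 0.62434$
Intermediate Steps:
$\frac{-75 + 311}{406 + E{\left(1,-2 \right)} 7 \sqrt{1 + 3}} = \frac{-75 + 311}{406 + - \frac{2}{1} \cdot 7 \sqrt{1 + 3}} = \frac{236}{406 + \left(-2\right) 1 \cdot 7 \sqrt{4}} = \frac{236}{406 + \left(-2\right) 7 \cdot 2} = \frac{236}{406 - 28} = \frac{236}{378} = 236 \cdot \frac{1}{378} = \frac{118}{189}$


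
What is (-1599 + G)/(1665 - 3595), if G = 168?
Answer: 1431/1930 ≈ 0.74145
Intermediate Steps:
(-1599 + G)/(1665 - 3595) = (-1599 + 168)/(1665 - 3595) = -1431/(-1930) = -1431*(-1/1930) = 1431/1930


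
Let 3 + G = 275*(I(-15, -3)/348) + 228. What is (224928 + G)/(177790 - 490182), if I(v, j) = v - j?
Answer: -3264581/4529684 ≈ -0.72071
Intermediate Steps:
G = 6250/29 (G = -3 + (275*((-15 - 1*(-3))/348) + 228) = -3 + (275*((-15 + 3)*(1/348)) + 228) = -3 + (275*(-12*1/348) + 228) = -3 + (275*(-1/29) + 228) = -3 + (-275/29 + 228) = -3 + 6337/29 = 6250/29 ≈ 215.52)
(224928 + G)/(177790 - 490182) = (224928 + 6250/29)/(177790 - 490182) = (6529162/29)/(-312392) = (6529162/29)*(-1/312392) = -3264581/4529684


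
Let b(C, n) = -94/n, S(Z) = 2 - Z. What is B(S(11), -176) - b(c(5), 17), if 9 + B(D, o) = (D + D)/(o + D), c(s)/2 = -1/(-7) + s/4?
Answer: -10609/3145 ≈ -3.3733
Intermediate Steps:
c(s) = 2/7 + s/2 (c(s) = 2*(-1/(-7) + s/4) = 2*(-1*(-⅐) + s*(¼)) = 2*(⅐ + s/4) = 2/7 + s/2)
B(D, o) = -9 + 2*D/(D + o) (B(D, o) = -9 + (D + D)/(o + D) = -9 + (2*D)/(D + o) = -9 + 2*D/(D + o))
B(S(11), -176) - b(c(5), 17) = (-9*(-176) - 7*(2 - 1*11))/((2 - 1*11) - 176) - (-94)/17 = (1584 - 7*(2 - 11))/((2 - 11) - 176) - (-94)/17 = (1584 - 7*(-9))/(-9 - 176) - 1*(-94/17) = (1584 + 63)/(-185) + 94/17 = -1/185*1647 + 94/17 = -1647/185 + 94/17 = -10609/3145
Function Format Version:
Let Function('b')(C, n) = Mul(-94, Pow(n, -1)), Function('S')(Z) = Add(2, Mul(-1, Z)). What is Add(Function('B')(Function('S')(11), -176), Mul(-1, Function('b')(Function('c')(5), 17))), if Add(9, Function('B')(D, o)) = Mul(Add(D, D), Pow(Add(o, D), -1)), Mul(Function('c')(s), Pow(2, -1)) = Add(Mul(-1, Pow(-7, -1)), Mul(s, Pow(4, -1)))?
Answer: Rational(-10609, 3145) ≈ -3.3733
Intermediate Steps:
Function('c')(s) = Add(Rational(2, 7), Mul(Rational(1, 2), s)) (Function('c')(s) = Mul(2, Add(Mul(-1, Pow(-7, -1)), Mul(s, Pow(4, -1)))) = Mul(2, Add(Mul(-1, Rational(-1, 7)), Mul(s, Rational(1, 4)))) = Mul(2, Add(Rational(1, 7), Mul(Rational(1, 4), s))) = Add(Rational(2, 7), Mul(Rational(1, 2), s)))
Function('B')(D, o) = Add(-9, Mul(2, D, Pow(Add(D, o), -1))) (Function('B')(D, o) = Add(-9, Mul(Add(D, D), Pow(Add(o, D), -1))) = Add(-9, Mul(Mul(2, D), Pow(Add(D, o), -1))) = Add(-9, Mul(2, D, Pow(Add(D, o), -1))))
Add(Function('B')(Function('S')(11), -176), Mul(-1, Function('b')(Function('c')(5), 17))) = Add(Mul(Pow(Add(Add(2, Mul(-1, 11)), -176), -1), Add(Mul(-9, -176), Mul(-7, Add(2, Mul(-1, 11))))), Mul(-1, Mul(-94, Pow(17, -1)))) = Add(Mul(Pow(Add(Add(2, -11), -176), -1), Add(1584, Mul(-7, Add(2, -11)))), Mul(-1, Mul(-94, Rational(1, 17)))) = Add(Mul(Pow(Add(-9, -176), -1), Add(1584, Mul(-7, -9))), Mul(-1, Rational(-94, 17))) = Add(Mul(Pow(-185, -1), Add(1584, 63)), Rational(94, 17)) = Add(Mul(Rational(-1, 185), 1647), Rational(94, 17)) = Add(Rational(-1647, 185), Rational(94, 17)) = Rational(-10609, 3145)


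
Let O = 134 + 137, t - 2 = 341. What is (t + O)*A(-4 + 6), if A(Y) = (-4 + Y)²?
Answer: 2456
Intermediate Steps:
t = 343 (t = 2 + 341 = 343)
O = 271
(t + O)*A(-4 + 6) = (343 + 271)*(-4 + (-4 + 6))² = 614*(-4 + 2)² = 614*(-2)² = 614*4 = 2456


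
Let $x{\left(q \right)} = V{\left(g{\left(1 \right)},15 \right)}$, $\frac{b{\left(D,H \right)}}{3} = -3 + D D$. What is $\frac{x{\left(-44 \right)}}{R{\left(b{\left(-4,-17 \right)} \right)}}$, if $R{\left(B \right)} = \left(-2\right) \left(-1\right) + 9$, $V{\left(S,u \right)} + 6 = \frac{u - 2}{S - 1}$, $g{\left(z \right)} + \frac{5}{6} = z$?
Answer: $- \frac{108}{55} \approx -1.9636$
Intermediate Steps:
$g{\left(z \right)} = - \frac{5}{6} + z$
$V{\left(S,u \right)} = -6 + \frac{-2 + u}{-1 + S}$ ($V{\left(S,u \right)} = -6 + \frac{u - 2}{S - 1} = -6 + \frac{-2 + u}{-1 + S}$)
$b{\left(D,H \right)} = -9 + 3 D^{2}$ ($b{\left(D,H \right)} = 3 \left(-3 + D D\right) = 3 \left(-3 + D^{2}\right) = -9 + 3 D^{2}$)
$R{\left(B \right)} = 11$ ($R{\left(B \right)} = 2 + 9 = 11$)
$x{\left(q \right)} = - \frac{108}{5}$ ($x{\left(q \right)} = \frac{4 + 15 - 6 \left(- \frac{5}{6} + 1\right)}{-1 + \left(- \frac{5}{6} + 1\right)} = \frac{4 + 15 - 1}{-1 + \frac{1}{6}} = \frac{4 + 15 - 1}{- \frac{5}{6}} = \left(- \frac{6}{5}\right) 18 = - \frac{108}{5}$)
$\frac{x{\left(-44 \right)}}{R{\left(b{\left(-4,-17 \right)} \right)}} = - \frac{108}{5 \cdot 11} = \left(- \frac{108}{5}\right) \frac{1}{11} = - \frac{108}{55}$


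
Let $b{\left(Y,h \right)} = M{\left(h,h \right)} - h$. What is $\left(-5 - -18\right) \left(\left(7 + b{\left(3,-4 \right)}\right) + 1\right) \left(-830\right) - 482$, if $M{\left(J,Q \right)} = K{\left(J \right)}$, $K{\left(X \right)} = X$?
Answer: $-86802$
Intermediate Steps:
$M{\left(J,Q \right)} = J$
$b{\left(Y,h \right)} = 0$ ($b{\left(Y,h \right)} = h - h = 0$)
$\left(-5 - -18\right) \left(\left(7 + b{\left(3,-4 \right)}\right) + 1\right) \left(-830\right) - 482 = \left(-5 - -18\right) \left(\left(7 + 0\right) + 1\right) \left(-830\right) - 482 = \left(-5 + 18\right) \left(7 + 1\right) \left(-830\right) - 482 = 13 \cdot 8 \left(-830\right) - 482 = 104 \left(-830\right) - 482 = -86320 - 482 = -86802$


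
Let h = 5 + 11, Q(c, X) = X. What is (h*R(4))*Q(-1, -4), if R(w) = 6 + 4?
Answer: -640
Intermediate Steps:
R(w) = 10
h = 16
(h*R(4))*Q(-1, -4) = (16*10)*(-4) = 160*(-4) = -640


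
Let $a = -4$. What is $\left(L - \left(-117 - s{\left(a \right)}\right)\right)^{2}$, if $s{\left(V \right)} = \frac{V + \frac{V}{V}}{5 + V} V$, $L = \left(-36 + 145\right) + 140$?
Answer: $142884$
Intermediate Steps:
$L = 249$ ($L = 109 + 140 = 249$)
$s{\left(V \right)} = \frac{V \left(1 + V\right)}{5 + V}$ ($s{\left(V \right)} = \frac{V + 1}{5 + V} V = \frac{1 + V}{5 + V} V = \frac{V \left(1 + V\right)}{5 + V}$)
$\left(L - \left(-117 - s{\left(a \right)}\right)\right)^{2} = \left(249 - \left(-117 - - \frac{4 \left(1 - 4\right)}{5 - 4}\right)\right)^{2} = \left(249 - \left(-117 - \left(-4\right) 1^{-1} \left(-3\right)\right)\right)^{2} = \left(249 - \left(-117 - \left(-4\right) 1 \left(-3\right)\right)\right)^{2} = \left(249 - \left(-117 - 12\right)\right)^{2} = \left(249 - -129\right)^{2} = \left(249 + 129\right)^{2} = 378^{2} = 142884$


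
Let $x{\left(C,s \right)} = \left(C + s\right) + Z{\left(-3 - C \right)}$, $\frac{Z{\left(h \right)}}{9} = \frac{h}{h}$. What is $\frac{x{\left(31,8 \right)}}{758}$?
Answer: $\frac{24}{379} \approx 0.063325$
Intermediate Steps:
$Z{\left(h \right)} = 9$ ($Z{\left(h \right)} = 9 \frac{h}{h} = 9 \cdot 1 = 9$)
$x{\left(C,s \right)} = 9 + C + s$ ($x{\left(C,s \right)} = \left(C + s\right) + 9 = 9 + C + s$)
$\frac{x{\left(31,8 \right)}}{758} = \frac{9 + 31 + 8}{758} = 48 \cdot \frac{1}{758} = \frac{24}{379}$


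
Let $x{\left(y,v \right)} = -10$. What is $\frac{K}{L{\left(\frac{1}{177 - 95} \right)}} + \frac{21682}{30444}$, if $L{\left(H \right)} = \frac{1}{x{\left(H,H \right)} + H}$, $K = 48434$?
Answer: $- \frac{301908487025}{624102} \approx -4.8375 \cdot 10^{5}$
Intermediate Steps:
$L{\left(H \right)} = \frac{1}{-10 + H}$
$\frac{K}{L{\left(\frac{1}{177 - 95} \right)}} + \frac{21682}{30444} = \frac{48434}{\frac{1}{-10 + \frac{1}{177 - 95}}} + \frac{21682}{30444} = \frac{48434}{\frac{1}{-10 + \frac{1}{82}}} + 21682 \cdot \frac{1}{30444} = \frac{48434}{\frac{1}{-10 + \frac{1}{82}}} + \frac{10841}{15222} = \frac{48434}{\frac{1}{- \frac{819}{82}}} + \frac{10841}{15222} = \frac{48434}{- \frac{82}{819}} + \frac{10841}{15222} = 48434 \left(- \frac{819}{82}\right) + \frac{10841}{15222} = - \frac{19833723}{41} + \frac{10841}{15222} = - \frac{301908487025}{624102}$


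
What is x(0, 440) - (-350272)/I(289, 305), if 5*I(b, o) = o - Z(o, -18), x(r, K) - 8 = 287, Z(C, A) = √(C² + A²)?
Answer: -133517305/81 - 437840*√93349/81 ≈ -3.2999e+6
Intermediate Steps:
Z(C, A) = √(A² + C²)
x(r, K) = 295 (x(r, K) = 8 + 287 = 295)
I(b, o) = -√(324 + o²)/5 + o/5 (I(b, o) = (o - √((-18)² + o²))/5 = (o - √(324 + o²))/5 = -√(324 + o²)/5 + o/5)
x(0, 440) - (-350272)/I(289, 305) = 295 - (-350272)/(-√(324 + 305²)/5 + (⅕)*305) = 295 - (-350272)/(-√(324 + 93025)/5 + 61) = 295 - (-350272)/(-√93349/5 + 61) = 295 - (-350272)/(61 - √93349/5) = 295 + 350272/(61 - √93349/5)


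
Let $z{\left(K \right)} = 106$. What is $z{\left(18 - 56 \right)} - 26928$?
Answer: $-26822$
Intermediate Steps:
$z{\left(18 - 56 \right)} - 26928 = 106 - 26928 = -26822$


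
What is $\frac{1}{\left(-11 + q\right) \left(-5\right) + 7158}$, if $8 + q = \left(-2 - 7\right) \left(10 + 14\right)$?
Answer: $\frac{1}{8333} \approx 0.00012$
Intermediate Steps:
$q = -224$ ($q = -8 + \left(-2 - 7\right) \left(10 + 14\right) = -8 - 216 = -224$)
$\frac{1}{\left(-11 + q\right) \left(-5\right) + 7158} = \frac{1}{\left(-11 - 224\right) \left(-5\right) + 7158} = \frac{1}{\left(-235\right) \left(-5\right) + 7158} = \frac{1}{1175 + 7158} = \frac{1}{8333}$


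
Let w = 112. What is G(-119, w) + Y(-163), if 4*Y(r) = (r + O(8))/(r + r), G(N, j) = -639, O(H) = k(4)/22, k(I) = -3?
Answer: -18328043/28688 ≈ -638.88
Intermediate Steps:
O(H) = -3/22
Y(r) = (-3/22 + r)/(8*r) (Y(r) = ((r - 3/22)/(r + r))/4 = ((-3/22 + r)/((2*r)))/4 = ((-3/22 + r)*(1/(2*r)))/4 = ((-3/22 + r)/(2*r))/4 = (-3/22 + r)/(8*r))
G(-119, w) + Y(-163) = -639 + (1/176)*(-3 + 22*(-163))/(-163) = -639 + (1/176)*(-1/163)*(-3 - 3586) = -639 + (1/176)*(-1/163)*(-3589) = -639 + 3589/28688 = -18328043/28688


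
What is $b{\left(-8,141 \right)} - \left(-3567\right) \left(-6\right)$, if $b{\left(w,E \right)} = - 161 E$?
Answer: $-44103$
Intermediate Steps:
$b{\left(-8,141 \right)} - \left(-3567\right) \left(-6\right) = \left(-161\right) 141 - \left(-3567\right) \left(-6\right) = -22701 - 21402 = -44103$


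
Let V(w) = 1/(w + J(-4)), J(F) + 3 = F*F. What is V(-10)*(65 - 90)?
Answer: -25/3 ≈ -8.3333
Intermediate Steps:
J(F) = -3 + F² (J(F) = -3 + F*F = -3 + F²)
V(w) = 1/(13 + w) (V(w) = 1/(w + (-3 + (-4)²)) = 1/(w + (-3 + 16)) = 1/(w + 13) = 1/(13 + w))
V(-10)*(65 - 90) = (65 - 90)/(13 - 10) = -25/3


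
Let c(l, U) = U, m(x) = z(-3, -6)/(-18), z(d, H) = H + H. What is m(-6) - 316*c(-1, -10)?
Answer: 9482/3 ≈ 3160.7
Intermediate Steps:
z(d, H) = 2*H
m(x) = ⅔ (m(x) = (2*(-6))/(-18) = -12*(-1/18) = ⅔)
m(-6) - 316*c(-1, -10) = ⅔ - 316*(-10) = ⅔ + 3160 = 9482/3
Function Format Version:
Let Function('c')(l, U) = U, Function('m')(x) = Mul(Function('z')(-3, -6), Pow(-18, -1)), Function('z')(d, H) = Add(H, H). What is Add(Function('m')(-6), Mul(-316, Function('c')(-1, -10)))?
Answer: Rational(9482, 3) ≈ 3160.7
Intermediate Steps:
Function('z')(d, H) = Mul(2, H)
Function('m')(x) = Rational(2, 3) (Function('m')(x) = Mul(Mul(2, -6), Pow(-18, -1)) = Mul(-12, Rational(-1, 18)) = Rational(2, 3))
Add(Function('m')(-6), Mul(-316, Function('c')(-1, -10))) = Add(Rational(2, 3), Mul(-316, -10)) = Add(Rational(2, 3), 3160) = Rational(9482, 3)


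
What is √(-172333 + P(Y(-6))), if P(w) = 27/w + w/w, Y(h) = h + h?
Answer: 33*I*√633/2 ≈ 415.13*I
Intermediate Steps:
Y(h) = 2*h
P(w) = 1 + 27/w (P(w) = 27/w + 1 = 1 + 27/w)
√(-172333 + P(Y(-6))) = √(-172333 + (27 + 2*(-6))/((2*(-6)))) = √(-172333 + (27 - 12)/(-12)) = √(-172333 - 1/12*15) = √(-172333 - 5/4) = √(-689337/4) = 33*I*√633/2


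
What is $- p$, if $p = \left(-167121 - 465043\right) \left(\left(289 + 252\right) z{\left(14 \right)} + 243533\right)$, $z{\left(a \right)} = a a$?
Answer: $220984937316$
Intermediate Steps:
$z{\left(a \right)} = a^{2}$
$p = -220984937316$ ($p = \left(-167121 - 465043\right) \left(\left(289 + 252\right) 14^{2} + 243533\right) = - 632164 \left(541 \cdot 196 + 243533\right) = - 632164 \left(106036 + 243533\right) = \left(-632164\right) 349569 = -220984937316$)
$- p = \left(-1\right) \left(-220984937316\right) = 220984937316$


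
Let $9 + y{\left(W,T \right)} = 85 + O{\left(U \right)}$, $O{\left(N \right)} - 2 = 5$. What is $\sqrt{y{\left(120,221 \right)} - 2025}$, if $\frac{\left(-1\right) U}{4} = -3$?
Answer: $i \sqrt{1942} \approx 44.068 i$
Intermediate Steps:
$U = 12$ ($U = \left(-4\right) \left(-3\right) = 12$)
$O{\left(N \right)} = 7$ ($O{\left(N \right)} = 2 + 5 = 7$)
$y{\left(W,T \right)} = 83$ ($y{\left(W,T \right)} = -9 + \left(85 + 7\right) = -9 + 92 = 83$)
$\sqrt{y{\left(120,221 \right)} - 2025} = \sqrt{83 - 2025} = \sqrt{-1942} = i \sqrt{1942}$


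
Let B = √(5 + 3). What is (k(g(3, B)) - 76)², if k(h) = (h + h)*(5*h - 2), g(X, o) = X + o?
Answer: 31812 + 18368*√2 ≈ 57788.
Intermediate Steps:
B = 2*√2 (B = √8 = 2*√2 ≈ 2.8284)
k(h) = 2*h*(-2 + 5*h) (k(h) = (2*h)*(-2 + 5*h) = 2*h*(-2 + 5*h))
(k(g(3, B)) - 76)² = (2*(3 + 2*√2)*(-2 + 5*(3 + 2*√2)) - 76)² = (2*(3 + 2*√2)*(-2 + (15 + 10*√2)) - 76)² = (2*(3 + 2*√2)*(13 + 10*√2) - 76)² = (-76 + 2*(3 + 2*√2)*(13 + 10*√2))²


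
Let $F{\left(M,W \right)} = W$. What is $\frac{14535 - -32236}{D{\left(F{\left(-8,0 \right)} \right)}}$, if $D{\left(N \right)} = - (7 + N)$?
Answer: $- \frac{46771}{7} \approx -6681.6$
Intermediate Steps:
$D{\left(N \right)} = -7 - N$
$\frac{14535 - -32236}{D{\left(F{\left(-8,0 \right)} \right)}} = \frac{14535 - -32236}{-7 - 0} = \frac{14535 + 32236}{-7 + 0} = \frac{46771}{-7} = 46771 \left(- \frac{1}{7}\right) = - \frac{46771}{7}$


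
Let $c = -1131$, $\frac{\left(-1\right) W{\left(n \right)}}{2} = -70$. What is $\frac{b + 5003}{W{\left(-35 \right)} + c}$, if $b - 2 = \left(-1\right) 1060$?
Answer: $- \frac{3945}{991} \approx -3.9808$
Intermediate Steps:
$W{\left(n \right)} = 140$ ($W{\left(n \right)} = \left(-2\right) \left(-70\right) = 140$)
$b = -1058$ ($b = 2 - 1060 = -1058$)
$\frac{b + 5003}{W{\left(-35 \right)} + c} = \frac{-1058 + 5003}{140 - 1131} = \frac{3945}{-991} = 3945 \left(- \frac{1}{991}\right) = - \frac{3945}{991}$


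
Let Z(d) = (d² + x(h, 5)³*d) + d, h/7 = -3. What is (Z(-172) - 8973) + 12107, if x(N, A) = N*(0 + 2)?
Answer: 12775682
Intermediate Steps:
h = -21 (h = 7*(-3) = -21)
x(N, A) = 2*N (x(N, A) = N*2 = 2*N)
Z(d) = d² - 74087*d (Z(d) = (d² + (2*(-21))³*d) + d = (d² + (-42)³*d) + d = (d² - 74088*d) + d = d² - 74087*d)
(Z(-172) - 8973) + 12107 = (-172*(-74087 - 172) - 8973) + 12107 = (-172*(-74259) - 8973) + 12107 = (12772548 - 8973) + 12107 = 12763575 + 12107 = 12775682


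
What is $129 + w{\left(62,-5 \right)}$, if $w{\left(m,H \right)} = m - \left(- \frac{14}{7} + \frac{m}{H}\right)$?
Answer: $\frac{1027}{5} \approx 205.4$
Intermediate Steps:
$w{\left(m,H \right)} = 2 + m - \frac{m}{H}$ ($w{\left(m,H \right)} = m - \left(\left(-14\right) \frac{1}{7} + \frac{m}{H}\right) = m - \left(-2 + \frac{m}{H}\right) = m + \left(2 - \frac{m}{H}\right) = 2 + m - \frac{m}{H}$)
$129 + w{\left(62,-5 \right)} = 129 + \left(2 + 62 - \frac{62}{-5}\right) = 129 + \left(2 + 62 - 62 \left(- \frac{1}{5}\right)\right) = 129 + \left(2 + 62 + \frac{62}{5}\right) = 129 + \frac{382}{5} = \frac{1027}{5}$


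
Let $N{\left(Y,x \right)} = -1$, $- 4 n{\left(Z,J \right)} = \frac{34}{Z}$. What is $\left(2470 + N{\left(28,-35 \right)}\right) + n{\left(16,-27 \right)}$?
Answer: $\frac{78991}{32} \approx 2468.5$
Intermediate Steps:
$n{\left(Z,J \right)} = - \frac{17}{2 Z}$ ($n{\left(Z,J \right)} = - \frac{34 \frac{1}{Z}}{4} = - \frac{17}{2 Z}$)
$\left(2470 + N{\left(28,-35 \right)}\right) + n{\left(16,-27 \right)} = \left(2470 - 1\right) - \frac{17}{2 \cdot 16} = 2469 - \frac{17}{32} = \frac{78991}{32}$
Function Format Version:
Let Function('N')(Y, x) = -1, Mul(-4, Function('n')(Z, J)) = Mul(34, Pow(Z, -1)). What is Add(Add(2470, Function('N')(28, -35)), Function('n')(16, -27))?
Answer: Rational(78991, 32) ≈ 2468.5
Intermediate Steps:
Function('n')(Z, J) = Mul(Rational(-17, 2), Pow(Z, -1)) (Function('n')(Z, J) = Mul(Rational(-1, 4), Mul(34, Pow(Z, -1))) = Mul(Rational(-17, 2), Pow(Z, -1)))
Add(Add(2470, Function('N')(28, -35)), Function('n')(16, -27)) = Add(Add(2470, -1), Mul(Rational(-17, 2), Pow(16, -1))) = Add(2469, Mul(Rational(-17, 2), Rational(1, 16))) = Add(2469, Rational(-17, 32)) = Rational(78991, 32)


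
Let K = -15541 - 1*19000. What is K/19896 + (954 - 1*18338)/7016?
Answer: -73526465/17448792 ≈ -4.2138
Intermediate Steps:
K = -34541 (K = -15541 - 19000 = -34541)
K/19896 + (954 - 1*18338)/7016 = -34541/19896 + (954 - 1*18338)/7016 = -34541*1/19896 + (954 - 18338)*(1/7016) = -34541/19896 - 17384*1/7016 = -34541/19896 - 2173/877 = -73526465/17448792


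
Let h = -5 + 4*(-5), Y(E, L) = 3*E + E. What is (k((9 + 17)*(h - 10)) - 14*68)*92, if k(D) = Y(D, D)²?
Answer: 1218875616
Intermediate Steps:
Y(E, L) = 4*E
h = -25 (h = -5 - 20 = -25)
k(D) = 16*D² (k(D) = (4*D)² = 16*D²)
(k((9 + 17)*(h - 10)) - 14*68)*92 = (16*((9 + 17)*(-25 - 10))² - 14*68)*92 = (16*(26*(-35))² - 952)*92 = (16*(-910)² - 952)*92 = (16*828100 - 952)*92 = (13249600 - 952)*92 = 13248648*92 = 1218875616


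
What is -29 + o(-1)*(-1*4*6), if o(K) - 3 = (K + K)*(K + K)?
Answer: -197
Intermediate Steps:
o(K) = 3 + 4*K² (o(K) = 3 + (K + K)*(K + K) = 3 + (2*K)*(2*K) = 3 + 4*K²)
-29 + o(-1)*(-1*4*6) = -29 + (3 + 4*(-1)²)*(-1*4*6) = -29 + (3 + 4*1)*(-4*6) = -29 + (3 + 4)*(-24) = -29 + 7*(-24) = -29 - 168 = -197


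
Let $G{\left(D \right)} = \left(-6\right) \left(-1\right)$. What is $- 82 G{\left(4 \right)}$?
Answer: $-492$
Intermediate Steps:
$G{\left(D \right)} = 6$
$- 82 G{\left(4 \right)} = \left(-82\right) 6 = -492$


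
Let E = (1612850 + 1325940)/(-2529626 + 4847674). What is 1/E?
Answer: 1159024/1469395 ≈ 0.78878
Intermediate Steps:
E = 1469395/1159024 (E = 2938790/2318048 = 2938790*(1/2318048) = 1469395/1159024 ≈ 1.2678)
1/E = 1/(1469395/1159024) = 1159024/1469395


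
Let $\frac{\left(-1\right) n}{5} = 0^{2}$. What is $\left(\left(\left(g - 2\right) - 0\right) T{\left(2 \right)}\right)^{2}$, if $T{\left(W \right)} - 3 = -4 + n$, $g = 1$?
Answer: $1$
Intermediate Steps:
$n = 0$ ($n = - 5 \cdot 0^{2} = \left(-5\right) 0 = 0$)
$T{\left(W \right)} = -1$ ($T{\left(W \right)} = 3 + \left(-4 + 0\right) = 3 - 4 = -1$)
$\left(\left(\left(g - 2\right) - 0\right) T{\left(2 \right)}\right)^{2} = \left(\left(\left(1 - 2\right) - 0\right) \left(-1\right)\right)^{2} = \left(\left(-1 + 0\right) \left(-1\right)\right)^{2} = \left(\left(-1\right) \left(-1\right)\right)^{2} = 1^{2} = 1$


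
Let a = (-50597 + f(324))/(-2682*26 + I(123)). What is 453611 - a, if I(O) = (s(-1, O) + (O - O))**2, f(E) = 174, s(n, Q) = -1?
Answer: 31630698218/69731 ≈ 4.5361e+5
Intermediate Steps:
I(O) = 1 (I(O) = (-1 + (O - O))**2 = (-1 + 0)**2 = (-1)**2 = 1)
a = 50423/69731 (a = (-50597 + 174)/(-2682*26 + 1) = -50423/(-69732 + 1) = -50423/(-69731) = -50423*(-1/69731) = 50423/69731 ≈ 0.72311)
453611 - a = 453611 - 1*50423/69731 = 453611 - 50423/69731 = 31630698218/69731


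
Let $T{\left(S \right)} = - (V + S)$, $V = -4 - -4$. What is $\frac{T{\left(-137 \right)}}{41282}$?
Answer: $\frac{137}{41282} \approx 0.0033186$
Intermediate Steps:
$V = 0$ ($V = -4 + 4 = 0$)
$T{\left(S \right)} = - S$ ($T{\left(S \right)} = - (0 + S) = - S$)
$\frac{T{\left(-137 \right)}}{41282} = \frac{\left(-1\right) \left(-137\right)}{41282} = 137 \cdot \frac{1}{41282} = \frac{137}{41282}$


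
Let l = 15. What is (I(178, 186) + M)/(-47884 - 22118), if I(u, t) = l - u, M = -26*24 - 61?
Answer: 424/35001 ≈ 0.012114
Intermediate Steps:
M = -685 (M = -624 - 61 = -685)
I(u, t) = 15 - u
(I(178, 186) + M)/(-47884 - 22118) = ((15 - 1*178) - 685)/(-47884 - 22118) = ((15 - 178) - 685)/(-70002) = (-163 - 685)*(-1/70002) = -848*(-1/70002) = 424/35001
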